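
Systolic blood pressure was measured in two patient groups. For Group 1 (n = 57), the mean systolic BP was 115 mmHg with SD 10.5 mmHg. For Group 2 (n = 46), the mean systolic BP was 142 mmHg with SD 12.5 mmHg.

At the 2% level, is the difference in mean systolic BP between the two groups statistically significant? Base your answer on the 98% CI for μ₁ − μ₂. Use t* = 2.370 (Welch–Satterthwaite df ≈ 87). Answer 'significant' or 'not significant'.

SE₁ = s₁/√n₁ = 10.5/√57 = 1.3908; SE₂ = 12.5/√46 = 1.8430.
Independent samples, unequal variances: SE_diff = √(SE₁² + SE₂²) = √(1.93432464 + 3.396649) = 2.3089.
t* = 2.370, so margin of error = 2.370 × 2.3089 = 5.4721.
Difference in means = 115 − 142 = -27.0000.
-27.0000 ± 5.4721 → (-32.4721, -21.5279).
The interval (-32.4721, -21.5279) does not contain 0, so the difference is significant.

significant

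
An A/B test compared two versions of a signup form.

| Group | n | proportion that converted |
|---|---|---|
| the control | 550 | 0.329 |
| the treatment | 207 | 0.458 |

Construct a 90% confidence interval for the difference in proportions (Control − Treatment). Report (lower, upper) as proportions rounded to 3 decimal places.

The two standard errors are √(0.3290×0.6710/550) = 0.02003 and √(0.4580×0.5420/207) = 0.03463.
Because the samples are independent, SE_diff = √(0.02003² + 0.03463²) = 0.04001.
Using z* = 1.645 for 90%, ME = 1.645 × 0.04001 = 0.06582.
p̂₁ − p̂₂ = -0.1290; interval -0.1290 ± 0.06582 gives (-0.195, -0.063).

(-0.195, -0.063)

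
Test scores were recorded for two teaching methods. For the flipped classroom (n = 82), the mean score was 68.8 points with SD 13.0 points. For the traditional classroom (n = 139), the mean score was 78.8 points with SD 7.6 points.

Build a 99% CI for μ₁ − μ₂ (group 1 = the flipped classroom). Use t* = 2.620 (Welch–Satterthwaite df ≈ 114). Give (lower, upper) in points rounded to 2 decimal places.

Standard errors of each mean: 13.0/√82 = 1.4356 and 7.6/√139 = 0.6446.
SE(x̄₁ − x̄₂) = √(1.4356² + 0.6446²) = 1.5737 for independent samples with unequal variances.
With t* = 2.620, the margin is 2.620 × 1.5737 = 4.1231.
x̄₁ − x̄₂ = 68.8 − 78.8 = -10.0000; the interval is -10.0000 ± 4.1231 = (-14.12, -5.88).

(-14.12, -5.88)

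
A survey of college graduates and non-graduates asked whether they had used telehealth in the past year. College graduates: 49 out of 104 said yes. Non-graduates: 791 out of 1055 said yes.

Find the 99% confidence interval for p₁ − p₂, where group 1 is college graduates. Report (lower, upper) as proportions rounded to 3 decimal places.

First, p̂₁ = 49/104 = 0.4712; p̂₂ = 791/1055 = 0.7498.
The two standard errors are √(0.4712×0.5288/104) = 0.04895 and √(0.7498×0.2502/1055) = 0.01333.
Because the samples are independent, SE_diff = √(0.04895² + 0.01333²) = 0.05073.
Using z* = 2.576 for 99%, ME = 2.576 × 0.05073 = 0.13068.
p̂₁ − p̂₂ = -0.2786; interval -0.2786 ± 0.13068 gives (-0.409, -0.148).

(-0.409, -0.148)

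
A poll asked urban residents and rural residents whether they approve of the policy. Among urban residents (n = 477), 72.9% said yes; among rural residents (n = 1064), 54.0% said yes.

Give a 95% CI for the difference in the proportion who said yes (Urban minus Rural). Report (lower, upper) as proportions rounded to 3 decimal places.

(0.139, 0.239)

SE₁ = √(p̂₁(1−p̂₁)/n₁) = √(0.7290·0.2710/477) = 0.02035; SE₂ = √(0.5400·0.4600/1064) = 0.01528.
Independent samples: SE of the difference = √(SE₁² + SE₂²) = √(0.0004141225 + 0.0002334784) = 0.02545.
z* for 95% confidence is 1.960, so the margin of error is 1.960 × 0.02545 = 0.04988.
Point estimate p̂₁ − p̂₂ = 0.7290 − 0.5400 = 0.1890.
0.1890 ± 0.04988 → (0.139, 0.239).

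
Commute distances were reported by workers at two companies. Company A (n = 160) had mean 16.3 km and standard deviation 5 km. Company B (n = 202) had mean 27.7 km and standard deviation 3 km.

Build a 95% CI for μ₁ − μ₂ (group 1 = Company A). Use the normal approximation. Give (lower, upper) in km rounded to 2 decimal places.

(-12.28, -10.52)

SE₁ = s₁/√n₁ = 5/√160 = 0.3953; SE₂ = 3/√202 = 0.2111.
Independent samples, unequal variances: SE_diff = √(SE₁² + SE₂²) = √(0.15626209 + 0.04456321) = 0.4481.
z* = 1.960, so margin of error = 1.960 × 0.4481 = 0.8783.
Difference in means = 16.3 − 27.7 = -11.4000.
-11.4000 ± 0.8783 → (-12.28, -10.52).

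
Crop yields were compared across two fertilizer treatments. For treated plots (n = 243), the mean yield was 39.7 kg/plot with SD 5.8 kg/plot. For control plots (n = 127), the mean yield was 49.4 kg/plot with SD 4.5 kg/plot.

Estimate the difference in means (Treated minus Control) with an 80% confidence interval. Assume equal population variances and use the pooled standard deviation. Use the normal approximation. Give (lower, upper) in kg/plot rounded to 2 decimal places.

s_p = √[((n₁−1)s₁² + (n₂−1)s₂²)/(n₁+n₂−2)] = √[(242·5.8² + 126·4.5²)/368] = 5.3903.
SE = 5.3903·√(1/243 + 1/127) = 0.5902.
With z* = 1.282, margin = 1.282 × 0.5902 = 0.7566.
x̄₁ − x̄₂ = 39.7 − 49.4 = -9.7000; interval -9.7000 ± 0.7566 = (-10.46, -8.94).

(-10.46, -8.94)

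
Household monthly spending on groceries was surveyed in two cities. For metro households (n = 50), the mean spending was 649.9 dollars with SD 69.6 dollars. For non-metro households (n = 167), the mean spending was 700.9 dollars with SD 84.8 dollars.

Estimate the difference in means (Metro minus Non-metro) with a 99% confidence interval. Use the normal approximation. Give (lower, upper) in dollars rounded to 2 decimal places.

Per-group SEs: s₁/√n₁ = 69.6/√50 = 9.8429, s₂/√n₂ = 84.8/√167 = 6.5620.
Unpooled SE of the difference: √(96.88268041 + 43.059844) = 11.8297.
Margin of error = z* · SE = 2.576 × 11.8297 = 30.4733.
x̄₁ − x̄₂ = 649.9 − 700.9 = -51.0000.
CI: -51.0000 ± 30.4733 = (-81.47, -20.53).

(-81.47, -20.53)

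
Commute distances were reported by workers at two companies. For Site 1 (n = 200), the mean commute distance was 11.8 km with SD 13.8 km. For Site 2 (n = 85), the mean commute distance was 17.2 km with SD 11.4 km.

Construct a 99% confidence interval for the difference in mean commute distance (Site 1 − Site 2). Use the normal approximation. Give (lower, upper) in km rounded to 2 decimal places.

(-9.46, -1.34)

Per-group SEs: s₁/√n₁ = 13.8/√200 = 0.9758, s₂/√n₂ = 11.4/√85 = 1.2365.
Unpooled SE of the difference: √(0.95218564 + 1.52893225) = 1.5752.
Margin of error = z* · SE = 2.576 × 1.5752 = 4.0577.
x̄₁ − x̄₂ = 11.8 − 17.2 = -5.4000.
CI: -5.4000 ± 4.0577 = (-9.46, -1.34).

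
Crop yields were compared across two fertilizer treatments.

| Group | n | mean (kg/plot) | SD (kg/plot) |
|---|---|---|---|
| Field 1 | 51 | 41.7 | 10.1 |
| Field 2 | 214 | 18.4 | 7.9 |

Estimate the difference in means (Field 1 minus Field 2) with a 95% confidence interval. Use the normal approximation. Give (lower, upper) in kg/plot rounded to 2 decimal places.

(20.33, 26.27)

SE₁ = s₁/√n₁ = 10.1/√51 = 1.4143; SE₂ = 7.9/√214 = 0.5400.
Independent samples, unequal variances: SE_diff = √(SE₁² + SE₂²) = √(2.00024449 + 0.2916) = 1.5139.
z* = 1.960, so margin of error = 1.960 × 1.5139 = 2.9672.
Difference in means = 41.7 − 18.4 = 23.3000.
23.3000 ± 2.9672 → (20.33, 26.27).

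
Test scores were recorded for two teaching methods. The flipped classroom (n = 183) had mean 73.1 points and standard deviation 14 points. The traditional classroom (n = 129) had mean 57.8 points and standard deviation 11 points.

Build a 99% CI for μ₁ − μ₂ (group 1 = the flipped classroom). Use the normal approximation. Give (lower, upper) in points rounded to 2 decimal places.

(11.65, 18.95)

SE₁ = s₁/√n₁ = 14/√183 = 1.0349; SE₂ = 11/√129 = 0.9685.
Independent samples, unequal variances: SE_diff = √(SE₁² + SE₂²) = √(1.07101801 + 0.93799225) = 1.4174.
z* = 2.576, so margin of error = 2.576 × 1.4174 = 3.6512.
Difference in means = 73.1 − 57.8 = 15.3000.
15.3000 ± 3.6512 → (11.65, 18.95).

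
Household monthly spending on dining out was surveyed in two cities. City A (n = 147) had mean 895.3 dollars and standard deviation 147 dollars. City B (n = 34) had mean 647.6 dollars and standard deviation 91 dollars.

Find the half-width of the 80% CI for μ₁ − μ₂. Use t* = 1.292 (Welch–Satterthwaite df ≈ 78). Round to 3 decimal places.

25.533

Per-group SEs: s₁/√n₁ = 147/√147 = 12.1244, s₂/√n₂ = 91/√34 = 15.6064.
Unpooled SE of the difference: √(147.00107536 + 243.55972096) = 19.7626.
Margin of error = t* · SE = 1.292 × 19.7626 = 25.5333.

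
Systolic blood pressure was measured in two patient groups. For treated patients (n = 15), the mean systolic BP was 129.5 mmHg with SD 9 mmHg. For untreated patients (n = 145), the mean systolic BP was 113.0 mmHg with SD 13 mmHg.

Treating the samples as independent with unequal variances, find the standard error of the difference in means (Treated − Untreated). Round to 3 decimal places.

Per-group SEs: s₁/√n₁ = 9/√15 = 2.3238, s₂/√n₂ = 13/√145 = 1.0796.
Unpooled SE of the difference: √(5.40004644 + 1.16553616) = 2.5623.

2.562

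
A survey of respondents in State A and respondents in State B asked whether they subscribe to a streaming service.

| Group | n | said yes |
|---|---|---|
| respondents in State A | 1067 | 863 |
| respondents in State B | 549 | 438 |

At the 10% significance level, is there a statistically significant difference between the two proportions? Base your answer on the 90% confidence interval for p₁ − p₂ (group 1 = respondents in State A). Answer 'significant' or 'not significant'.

not significant

Sample proportions: 863/1067 = 0.8088, 438/549 = 0.7978.
Each SE is √(p̂(1−p̂)/n): √(0.8088·0.1912/1067) = 0.01204 and √(0.7978·0.2022/549) = 0.01714.
SE(p̂₁ − p̂₂) = √(SE₁² + SE₂²) = √(0.0001449616 + 0.0002937796) = 0.02095, since the two samples are independent.
At 90% confidence z* = 1.645; margin = 1.645 × 0.02095 = 0.03446.
The difference is 0.8088 − 0.7978 = 0.0110, so the interval is 0.0110 ± 0.03446 = (-0.02346, 0.04546).
The interval (-0.02346, 0.04546) contains 0, so the difference is not significant.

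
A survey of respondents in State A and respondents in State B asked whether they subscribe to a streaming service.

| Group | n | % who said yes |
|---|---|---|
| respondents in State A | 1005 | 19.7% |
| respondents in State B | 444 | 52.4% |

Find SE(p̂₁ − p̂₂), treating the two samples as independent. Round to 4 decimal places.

The two standard errors are √(0.1970×0.8030/1005) = 0.01255 and √(0.5240×0.4760/444) = 0.02370.
Because the samples are independent, SE_diff = √(0.01255² + 0.02370²) = 0.02682.

0.0268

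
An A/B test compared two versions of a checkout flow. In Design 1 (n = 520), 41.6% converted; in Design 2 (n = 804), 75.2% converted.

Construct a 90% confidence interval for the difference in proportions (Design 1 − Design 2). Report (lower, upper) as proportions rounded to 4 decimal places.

The two standard errors are √(0.4160×0.5840/520) = 0.02161 and √(0.7520×0.2480/804) = 0.01523.
Because the samples are independent, SE_diff = √(0.02161² + 0.01523²) = 0.02644.
Using z* = 1.645 for 90%, ME = 1.645 × 0.02644 = 0.04349.
p̂₁ − p̂₂ = -0.3360; interval -0.3360 ± 0.04349 gives (-0.3795, -0.2925).

(-0.3795, -0.2925)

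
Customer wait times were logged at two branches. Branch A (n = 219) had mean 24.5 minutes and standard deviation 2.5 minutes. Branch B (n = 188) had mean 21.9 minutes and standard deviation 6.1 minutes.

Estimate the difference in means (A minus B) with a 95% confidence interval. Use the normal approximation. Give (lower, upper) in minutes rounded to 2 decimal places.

(1.67, 3.53)

SE₁ = s₁/√n₁ = 2.5/√219 = 0.1689; SE₂ = 6.1/√188 = 0.4449.
Independent samples, unequal variances: SE_diff = √(SE₁² + SE₂²) = √(0.02852721 + 0.19793601) = 0.4759.
z* = 1.960, so margin of error = 1.960 × 0.4759 = 0.9328.
Difference in means = 24.5 − 21.9 = 2.6000.
2.6000 ± 0.9328 → (1.67, 3.53).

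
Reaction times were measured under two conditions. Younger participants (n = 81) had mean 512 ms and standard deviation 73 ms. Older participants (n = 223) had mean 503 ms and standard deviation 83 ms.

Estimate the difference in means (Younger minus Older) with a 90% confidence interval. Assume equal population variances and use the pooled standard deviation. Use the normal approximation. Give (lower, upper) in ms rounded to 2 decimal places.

Pooled variance s_p² = [80·73² + 222·83²] / (81+223−2) = 6475.7550, so s_p = 80.4721.
SE_diff = s_p·√(1/n₁ + 1/n₂) = 80.4721·√(1/81 + 1/223) = 10.4397.
z* = 1.645; margin = 1.645 × 10.4397 = 17.1733.
Difference = 512 − 503 = 9.0000.
9.0000 ± 17.1733 → (-8.17, 26.17).

(-8.17, 26.17)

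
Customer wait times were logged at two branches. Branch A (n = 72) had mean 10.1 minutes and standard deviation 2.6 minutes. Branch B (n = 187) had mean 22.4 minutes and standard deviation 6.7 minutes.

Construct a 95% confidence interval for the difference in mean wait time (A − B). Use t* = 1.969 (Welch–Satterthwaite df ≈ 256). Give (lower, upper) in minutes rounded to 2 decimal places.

(-13.44, -11.16)

Standard errors of each mean: 2.6/√72 = 0.3064 and 6.7/√187 = 0.4900.
SE(x̄₁ − x̄₂) = √(0.3064² + 0.4900²) = 0.5779 for independent samples with unequal variances.
With t* = 1.969, the margin is 1.969 × 0.5779 = 1.1379.
x̄₁ − x̄₂ = 10.1 − 22.4 = -12.3000; the interval is -12.3000 ± 1.1379 = (-13.44, -11.16).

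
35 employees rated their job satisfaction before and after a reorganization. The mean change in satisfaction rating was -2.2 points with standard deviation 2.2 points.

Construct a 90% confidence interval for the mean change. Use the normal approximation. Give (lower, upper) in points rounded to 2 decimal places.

Paired design: SE = s_d/√n = 2.2/√35 = 0.3719.
z* = 1.645; margin of error = 1.645 × 0.3719 = 0.6118.
-2.2 ± 0.6118 → (-2.81, -1.59).

(-2.81, -1.59)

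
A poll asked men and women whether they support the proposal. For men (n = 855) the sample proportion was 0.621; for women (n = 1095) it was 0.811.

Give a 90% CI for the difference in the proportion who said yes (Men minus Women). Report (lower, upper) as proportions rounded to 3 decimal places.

Each SE is √(p̂(1−p̂)/n): √(0.6210·0.3790/855) = 0.01659 and √(0.8110·0.1890/1095) = 0.01183.
SE(p̂₁ − p̂₂) = √(SE₁² + SE₂²) = √(0.0002752281 + 0.0001399489) = 0.02038, since the two samples are independent.
At 90% confidence z* = 1.645; margin = 1.645 × 0.02038 = 0.03353.
The difference is 0.6210 − 0.8110 = -0.1900, so the interval is -0.1900 ± 0.03353 = (-0.224, -0.156).

(-0.224, -0.156)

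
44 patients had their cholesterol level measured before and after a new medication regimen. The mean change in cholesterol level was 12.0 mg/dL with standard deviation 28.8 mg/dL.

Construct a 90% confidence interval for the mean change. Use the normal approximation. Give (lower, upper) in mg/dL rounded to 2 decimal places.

Paired design: SE = s_d/√n = 28.8/√44 = 4.3418.
z* = 1.645; margin of error = 1.645 × 4.3418 = 7.1423.
12.0 ± 7.1423 → (4.86, 19.14).

(4.86, 19.14)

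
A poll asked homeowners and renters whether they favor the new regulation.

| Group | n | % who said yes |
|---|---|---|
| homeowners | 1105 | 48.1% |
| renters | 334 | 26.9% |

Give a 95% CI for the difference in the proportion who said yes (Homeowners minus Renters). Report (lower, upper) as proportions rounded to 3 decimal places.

(0.156, 0.268)

SE₁ = √(p̂₁(1−p̂₁)/n₁) = √(0.4810·0.5190/1105) = 0.01503; SE₂ = √(0.2690·0.7310/334) = 0.02426.
Independent samples: SE of the difference = √(SE₁² + SE₂²) = √(0.0002259009 + 0.0005885476) = 0.02854.
z* for 95% confidence is 1.960, so the margin of error is 1.960 × 0.02854 = 0.05594.
Point estimate p̂₁ − p̂₂ = 0.4810 − 0.2690 = 0.2120.
0.2120 ± 0.05594 → (0.156, 0.268).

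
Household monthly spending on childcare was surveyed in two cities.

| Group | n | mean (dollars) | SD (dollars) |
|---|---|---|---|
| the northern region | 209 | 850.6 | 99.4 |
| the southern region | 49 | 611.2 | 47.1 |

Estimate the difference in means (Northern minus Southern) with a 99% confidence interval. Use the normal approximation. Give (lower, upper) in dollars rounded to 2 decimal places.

(214.62, 264.18)

Per-group SEs: s₁/√n₁ = 99.4/√209 = 6.8756, s₂/√n₂ = 47.1/√49 = 6.7286.
Unpooled SE of the difference: √(47.27387536 + 45.27405796) = 9.6202.
Margin of error = z* · SE = 2.576 × 9.6202 = 24.7816.
x̄₁ − x̄₂ = 850.6 − 611.2 = 239.4000.
CI: 239.4000 ± 24.7816 = (214.62, 264.18).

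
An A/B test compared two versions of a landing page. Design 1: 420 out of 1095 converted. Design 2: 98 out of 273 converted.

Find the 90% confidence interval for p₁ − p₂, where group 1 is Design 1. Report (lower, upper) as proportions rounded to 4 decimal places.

p̂₁ = 420/1095 = 0.3836 and p̂₂ = 98/273 = 0.3590.
SE₁ = √(p̂₁(1−p̂₁)/n₁) = √(0.3836·0.6164/1095) = 0.01469; SE₂ = √(0.3590·0.6410/273) = 0.02903.
Independent samples: SE of the difference = √(SE₁² + SE₂²) = √(0.0002157961 + 0.0008427409) = 0.03254.
z* for 90% confidence is 1.645, so the margin of error is 1.645 × 0.03254 = 0.05353.
Point estimate p̂₁ − p̂₂ = 0.3836 − 0.3590 = 0.0246.
0.0246 ± 0.05353 → (-0.0289, 0.0781).

(-0.0289, 0.0781)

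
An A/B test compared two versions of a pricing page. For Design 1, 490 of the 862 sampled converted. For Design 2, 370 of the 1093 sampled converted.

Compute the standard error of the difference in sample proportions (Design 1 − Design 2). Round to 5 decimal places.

0.02212

First, p̂₁ = 490/862 = 0.5684; p̂₂ = 370/1093 = 0.3385.
The two standard errors are √(0.5684×0.4316/862) = 0.01687 and √(0.3385×0.6615/1093) = 0.01431.
Because the samples are independent, SE_diff = √(0.01687² + 0.01431²) = 0.02212.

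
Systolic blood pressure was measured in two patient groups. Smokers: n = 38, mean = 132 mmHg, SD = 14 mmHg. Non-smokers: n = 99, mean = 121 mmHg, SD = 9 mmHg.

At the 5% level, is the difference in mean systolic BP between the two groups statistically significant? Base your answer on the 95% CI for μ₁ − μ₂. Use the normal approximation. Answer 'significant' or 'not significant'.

Standard errors of each mean: 14/√38 = 2.2711 and 9/√99 = 0.9045.
SE(x̄₁ − x̄₂) = √(2.2711² + 0.9045²) = 2.4446 for independent samples with unequal variances.
With z* = 1.960, the margin is 1.960 × 2.4446 = 4.7914.
x̄₁ − x̄₂ = 132 − 121 = 11.0000; the interval is 11.0000 ± 4.7914 = (6.2086, 15.7914).
The interval (6.2086, 15.7914) does not contain 0, so the difference is significant.

significant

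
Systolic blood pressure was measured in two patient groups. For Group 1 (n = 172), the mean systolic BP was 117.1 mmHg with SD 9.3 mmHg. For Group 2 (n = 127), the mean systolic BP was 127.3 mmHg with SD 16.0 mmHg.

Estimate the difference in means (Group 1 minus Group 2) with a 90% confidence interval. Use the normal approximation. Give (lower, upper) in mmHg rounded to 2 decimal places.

(-12.81, -7.59)

SE₁ = s₁/√n₁ = 9.3/√172 = 0.7091; SE₂ = 16.0/√127 = 1.4198.
Independent samples, unequal variances: SE_diff = √(SE₁² + SE₂²) = √(0.50282281 + 2.01583204) = 1.5870.
z* = 1.645, so margin of error = 1.645 × 1.5870 = 2.6106.
Difference in means = 117.1 − 127.3 = -10.2000.
-10.2000 ± 2.6106 → (-12.81, -7.59).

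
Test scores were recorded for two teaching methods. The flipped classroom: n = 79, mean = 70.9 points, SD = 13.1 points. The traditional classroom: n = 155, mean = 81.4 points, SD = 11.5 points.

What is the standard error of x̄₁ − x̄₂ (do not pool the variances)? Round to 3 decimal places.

1.739

SE₁ = s₁/√n₁ = 13.1/√79 = 1.4739; SE₂ = 11.5/√155 = 0.9237.
Independent samples, unequal variances: SE_diff = √(SE₁² + SE₂²) = √(2.17238121 + 0.85322169) = 1.7394.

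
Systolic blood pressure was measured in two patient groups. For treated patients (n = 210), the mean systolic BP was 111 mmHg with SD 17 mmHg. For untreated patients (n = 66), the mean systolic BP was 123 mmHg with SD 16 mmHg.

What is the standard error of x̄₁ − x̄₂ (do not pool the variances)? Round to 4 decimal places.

2.2924

Per-group SEs: s₁/√n₁ = 17/√210 = 1.1731, s₂/√n₂ = 16/√66 = 1.9695.
Unpooled SE of the difference: √(1.37616361 + 3.87893025) = 2.2924.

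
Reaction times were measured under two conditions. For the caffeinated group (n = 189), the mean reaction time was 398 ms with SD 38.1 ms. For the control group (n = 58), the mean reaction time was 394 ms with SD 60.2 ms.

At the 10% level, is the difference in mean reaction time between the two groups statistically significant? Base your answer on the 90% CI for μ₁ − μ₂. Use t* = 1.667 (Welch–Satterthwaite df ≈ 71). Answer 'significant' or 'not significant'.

SE₁ = s₁/√n₁ = 38.1/√189 = 2.7714; SE₂ = 60.2/√58 = 7.9046.
Independent samples, unequal variances: SE_diff = √(SE₁² + SE₂²) = √(7.68065796 + 62.48270116) = 8.3764.
t* = 1.667, so margin of error = 1.667 × 8.3764 = 13.9635.
Difference in means = 398 − 394 = 4.0000.
4.0000 ± 13.9635 → (-9.9635, 17.9635).
The interval (-9.9635, 17.9635) contains 0, so the difference is not significant.

not significant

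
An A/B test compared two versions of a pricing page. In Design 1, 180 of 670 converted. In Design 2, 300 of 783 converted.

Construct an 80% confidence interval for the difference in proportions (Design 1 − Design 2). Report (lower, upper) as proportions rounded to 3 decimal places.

First, p̂₁ = 180/670 = 0.2687; p̂₂ = 300/783 = 0.3831.
The two standard errors are √(0.2687×0.7313/670) = 0.01713 and √(0.3831×0.6169/783) = 0.01737.
Because the samples are independent, SE_diff = √(0.01713² + 0.01737²) = 0.02440.
Using z* = 1.282 for 80%, ME = 1.282 × 0.02440 = 0.03128.
p̂₁ − p̂₂ = -0.1144; interval -0.1144 ± 0.03128 gives (-0.146, -0.083).

(-0.146, -0.083)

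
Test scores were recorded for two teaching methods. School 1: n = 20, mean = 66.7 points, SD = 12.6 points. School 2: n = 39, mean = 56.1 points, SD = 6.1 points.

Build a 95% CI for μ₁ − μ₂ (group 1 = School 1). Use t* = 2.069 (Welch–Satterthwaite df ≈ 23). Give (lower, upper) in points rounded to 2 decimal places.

Standard errors of each mean: 12.6/√20 = 2.8174 and 6.1/√39 = 0.9768.
SE(x̄₁ − x̄₂) = √(2.8174² + 0.9768²) = 2.9819 for independent samples with unequal variances.
With t* = 2.069, the margin is 2.069 × 2.9819 = 6.1696.
x̄₁ − x̄₂ = 66.7 − 56.1 = 10.6000; the interval is 10.6000 ± 6.1696 = (4.43, 16.77).

(4.43, 16.77)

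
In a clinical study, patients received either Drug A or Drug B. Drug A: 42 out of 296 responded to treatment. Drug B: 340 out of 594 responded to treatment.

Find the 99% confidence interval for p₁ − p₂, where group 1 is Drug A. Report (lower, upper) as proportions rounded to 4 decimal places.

(-0.5044, -0.3566)

Sample proportions: 42/296 = 0.1419, 340/594 = 0.5724.
Each SE is √(p̂(1−p̂)/n): √(0.1419·0.8581/296) = 0.02028 and √(0.5724·0.4276/594) = 0.02030.
SE(p̂₁ − p̂₂) = √(SE₁² + SE₂²) = √(0.0004112784 + 0.00041209) = 0.02869, since the two samples are independent.
At 99% confidence z* = 2.576; margin = 2.576 × 0.02869 = 0.07391.
The difference is 0.1419 − 0.5724 = -0.4305, so the interval is -0.4305 ± 0.07391 = (-0.5044, -0.3566).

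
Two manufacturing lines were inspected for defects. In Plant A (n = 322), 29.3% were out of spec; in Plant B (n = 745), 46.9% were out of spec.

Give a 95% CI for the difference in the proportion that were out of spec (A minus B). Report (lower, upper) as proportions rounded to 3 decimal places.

The two standard errors are √(0.2930×0.7070/322) = 0.02536 and √(0.4690×0.5310/745) = 0.01828.
Because the samples are independent, SE_diff = √(0.02536² + 0.01828²) = 0.03126.
Using z* = 1.960 for 95%, ME = 1.960 × 0.03126 = 0.06127.
p̂₁ − p̂₂ = -0.1760; interval -0.1760 ± 0.06127 gives (-0.237, -0.115).

(-0.237, -0.115)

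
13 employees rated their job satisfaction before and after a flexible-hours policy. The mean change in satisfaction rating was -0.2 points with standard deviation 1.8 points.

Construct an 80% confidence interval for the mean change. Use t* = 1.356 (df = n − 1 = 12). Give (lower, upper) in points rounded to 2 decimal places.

(-0.88, 0.48)

Paired design: SE = s_d/√n = 1.8/√13 = 0.4992.
t* = 1.356; margin of error = 1.356 × 0.4992 = 0.6769.
-0.2 ± 0.6769 → (-0.88, 0.48).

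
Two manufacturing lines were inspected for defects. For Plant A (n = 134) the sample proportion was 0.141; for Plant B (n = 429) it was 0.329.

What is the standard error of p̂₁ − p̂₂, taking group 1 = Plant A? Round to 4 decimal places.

0.0377

Each SE is √(p̂(1−p̂)/n): √(0.1410·0.8590/134) = 0.03006 and √(0.3290·0.6710/429) = 0.02268.
SE(p̂₁ − p̂₂) = √(SE₁² + SE₂²) = √(0.0009036036 + 0.0005143824) = 0.03766, since the two samples are independent.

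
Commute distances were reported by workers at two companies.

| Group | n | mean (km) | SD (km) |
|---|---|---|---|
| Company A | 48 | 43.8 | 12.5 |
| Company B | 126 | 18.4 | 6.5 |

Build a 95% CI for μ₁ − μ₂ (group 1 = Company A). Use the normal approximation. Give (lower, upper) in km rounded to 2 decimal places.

SE₁ = s₁/√n₁ = 12.5/√48 = 1.8042; SE₂ = 6.5/√126 = 0.5791.
Independent samples, unequal variances: SE_diff = √(SE₁² + SE₂²) = √(3.25513764 + 0.33535681) = 1.8949.
z* = 1.960, so margin of error = 1.960 × 1.8949 = 3.7140.
Difference in means = 43.8 − 18.4 = 25.4000.
25.4000 ± 3.7140 → (21.69, 29.11).

(21.69, 29.11)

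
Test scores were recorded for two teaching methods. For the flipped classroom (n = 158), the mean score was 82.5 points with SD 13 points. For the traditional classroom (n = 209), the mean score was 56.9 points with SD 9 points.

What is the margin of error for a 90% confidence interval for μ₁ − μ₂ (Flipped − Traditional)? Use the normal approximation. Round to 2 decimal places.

Standard errors of each mean: 13/√158 = 1.0342 and 9/√209 = 0.6225.
SE(x̄₁ − x̄₂) = √(1.0342² + 0.6225²) = 1.2071 for independent samples with unequal variances.
With z* = 1.645, the margin is 1.645 × 1.2071 = 1.9857.

1.99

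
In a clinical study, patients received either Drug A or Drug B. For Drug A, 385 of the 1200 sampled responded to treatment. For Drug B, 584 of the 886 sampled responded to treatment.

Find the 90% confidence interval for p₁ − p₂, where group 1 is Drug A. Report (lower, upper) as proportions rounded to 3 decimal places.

(-0.373, -0.304)

First, p̂₁ = 385/1200 = 0.3208; p̂₂ = 584/886 = 0.6591.
The two standard errors are √(0.3208×0.6792/1200) = 0.01347 and √(0.6591×0.3409/886) = 0.01592.
Because the samples are independent, SE_diff = √(0.01347² + 0.01592²) = 0.02085.
Using z* = 1.645 for 90%, ME = 1.645 × 0.02085 = 0.03430.
p̂₁ − p̂₂ = -0.3383; interval -0.3383 ± 0.03430 gives (-0.373, -0.304).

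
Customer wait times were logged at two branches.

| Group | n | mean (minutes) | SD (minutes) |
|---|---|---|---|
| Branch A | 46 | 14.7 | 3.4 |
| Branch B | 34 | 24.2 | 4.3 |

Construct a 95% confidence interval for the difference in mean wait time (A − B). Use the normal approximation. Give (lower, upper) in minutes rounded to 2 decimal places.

(-11.25, -7.75)

Standard errors of each mean: 3.4/√46 = 0.5013 and 4.3/√34 = 0.7374.
SE(x̄₁ − x̄₂) = √(0.5013² + 0.7374²) = 0.8917 for independent samples with unequal variances.
With z* = 1.960, the margin is 1.960 × 0.8917 = 1.7477.
x̄₁ − x̄₂ = 14.7 − 24.2 = -9.5000; the interval is -9.5000 ± 1.7477 = (-11.25, -7.75).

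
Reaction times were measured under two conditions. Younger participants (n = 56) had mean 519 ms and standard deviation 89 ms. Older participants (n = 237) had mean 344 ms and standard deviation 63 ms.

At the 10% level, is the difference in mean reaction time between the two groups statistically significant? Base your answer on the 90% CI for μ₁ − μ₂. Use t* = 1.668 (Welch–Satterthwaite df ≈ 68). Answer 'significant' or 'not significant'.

Per-group SEs: s₁/√n₁ = 89/√56 = 11.8931, s₂/√n₂ = 63/√237 = 4.0923.
Unpooled SE of the difference: √(141.44582761 + 16.74691929) = 12.5775.
Margin of error = t* · SE = 1.668 × 12.5775 = 20.9793.
x̄₁ − x̄₂ = 519 − 344 = 175.0000.
CI: 175.0000 ± 20.9793 = (154.0207, 195.9793).
The interval (154.0207, 195.9793) does not contain 0, so the difference is significant.

significant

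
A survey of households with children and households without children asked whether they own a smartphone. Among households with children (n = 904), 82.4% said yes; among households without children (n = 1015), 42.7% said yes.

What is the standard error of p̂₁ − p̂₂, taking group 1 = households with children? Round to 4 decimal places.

The two standard errors are √(0.8240×0.1760/904) = 0.01267 and √(0.4270×0.5730/1015) = 0.01553.
Because the samples are independent, SE_diff = √(0.01267² + 0.01553²) = 0.02004.

0.0200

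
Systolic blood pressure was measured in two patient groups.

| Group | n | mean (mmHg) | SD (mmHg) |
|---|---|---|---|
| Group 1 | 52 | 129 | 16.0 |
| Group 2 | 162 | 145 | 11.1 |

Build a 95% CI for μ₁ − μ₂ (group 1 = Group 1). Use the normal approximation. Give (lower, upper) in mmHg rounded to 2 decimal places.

Standard errors of each mean: 16.0/√52 = 2.2188 and 11.1/√162 = 0.8721.
SE(x̄₁ − x̄₂) = √(2.2188² + 0.8721²) = 2.3840 for independent samples with unequal variances.
With z* = 1.960, the margin is 1.960 × 2.3840 = 4.6726.
x̄₁ − x̄₂ = 129 − 145 = -16.0000; the interval is -16.0000 ± 4.6726 = (-20.67, -11.33).

(-20.67, -11.33)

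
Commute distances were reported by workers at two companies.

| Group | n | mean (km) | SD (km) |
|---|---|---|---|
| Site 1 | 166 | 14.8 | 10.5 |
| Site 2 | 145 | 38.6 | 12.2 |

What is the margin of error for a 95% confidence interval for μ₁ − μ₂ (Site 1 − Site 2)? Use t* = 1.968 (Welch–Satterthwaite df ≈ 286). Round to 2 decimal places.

SE₁ = s₁/√n₁ = 10.5/√166 = 0.8150; SE₂ = 12.2/√145 = 1.0132.
Independent samples, unequal variances: SE_diff = √(SE₁² + SE₂²) = √(0.664225 + 1.02657424) = 1.3003.
t* = 1.968, so margin of error = 1.968 × 1.3003 = 2.5590.

2.56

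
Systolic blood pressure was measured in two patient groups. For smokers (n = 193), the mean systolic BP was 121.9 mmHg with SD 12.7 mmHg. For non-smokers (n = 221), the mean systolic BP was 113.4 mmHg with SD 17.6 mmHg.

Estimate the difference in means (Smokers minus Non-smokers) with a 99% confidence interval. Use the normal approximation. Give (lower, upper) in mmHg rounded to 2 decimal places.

(4.65, 12.35)

Standard errors of each mean: 12.7/√193 = 0.9142 and 17.6/√221 = 1.1839.
SE(x̄₁ − x̄₂) = √(0.9142² + 1.1839²) = 1.4958 for independent samples with unequal variances.
With z* = 2.576, the margin is 2.576 × 1.4958 = 3.8532.
x̄₁ − x̄₂ = 121.9 − 113.4 = 8.5000; the interval is 8.5000 ± 3.8532 = (4.65, 12.35).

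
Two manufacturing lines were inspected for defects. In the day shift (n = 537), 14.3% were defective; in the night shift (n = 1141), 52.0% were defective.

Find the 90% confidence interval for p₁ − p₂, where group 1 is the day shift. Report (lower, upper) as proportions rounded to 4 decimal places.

SE₁ = √(p̂₁(1−p̂₁)/n₁) = √(0.1430·0.8570/537) = 0.01511; SE₂ = √(0.5200·0.4800/1141) = 0.01479.
Independent samples: SE of the difference = √(SE₁² + SE₂²) = √(0.0002283121 + 0.0002187441) = 0.02114.
z* for 90% confidence is 1.645, so the margin of error is 1.645 × 0.02114 = 0.03478.
Point estimate p̂₁ − p̂₂ = 0.1430 − 0.5200 = -0.3770.
-0.3770 ± 0.03478 → (-0.4118, -0.3422).

(-0.4118, -0.3422)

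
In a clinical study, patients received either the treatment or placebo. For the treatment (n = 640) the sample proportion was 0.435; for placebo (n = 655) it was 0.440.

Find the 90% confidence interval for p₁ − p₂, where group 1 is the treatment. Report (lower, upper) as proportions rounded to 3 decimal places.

(-0.050, 0.040)

SE₁ = √(p̂₁(1−p̂₁)/n₁) = √(0.4350·0.5650/640) = 0.01960; SE₂ = √(0.4400·0.5600/655) = 0.01940.
Independent samples: SE of the difference = √(SE₁² + SE₂²) = √(0.00038416 + 0.00037636) = 0.02758.
z* for 90% confidence is 1.645, so the margin of error is 1.645 × 0.02758 = 0.04537.
Point estimate p̂₁ − p̂₂ = 0.4350 − 0.4400 = -0.0050.
-0.0050 ± 0.04537 → (-0.050, 0.040).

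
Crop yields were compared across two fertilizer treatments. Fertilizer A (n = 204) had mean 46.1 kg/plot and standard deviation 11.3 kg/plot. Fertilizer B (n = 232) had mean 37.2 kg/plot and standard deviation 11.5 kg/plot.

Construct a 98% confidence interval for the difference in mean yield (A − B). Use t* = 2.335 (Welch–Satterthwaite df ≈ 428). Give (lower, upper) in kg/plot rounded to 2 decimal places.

(6.35, 11.45)

Standard errors of each mean: 11.3/√204 = 0.7912 and 11.5/√232 = 0.7550.
SE(x̄₁ − x̄₂) = √(0.7912² + 0.7550²) = 1.0936 for independent samples with unequal variances.
With t* = 2.335, the margin is 2.335 × 1.0936 = 2.5536.
x̄₁ − x̄₂ = 46.1 − 37.2 = 8.9000; the interval is 8.9000 ± 2.5536 = (6.35, 11.45).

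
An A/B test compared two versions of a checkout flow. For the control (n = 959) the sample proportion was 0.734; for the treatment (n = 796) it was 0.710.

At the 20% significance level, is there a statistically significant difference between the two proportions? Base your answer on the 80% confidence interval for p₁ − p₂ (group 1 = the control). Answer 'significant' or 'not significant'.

not significant

Each SE is √(p̂(1−p̂)/n): √(0.7340·0.2660/959) = 0.01427 and √(0.7100·0.2900/796) = 0.01608.
SE(p̂₁ − p̂₂) = √(SE₁² + SE₂²) = √(0.0002036329 + 0.0002585664) = 0.02150, since the two samples are independent.
At 80% confidence z* = 1.282; margin = 1.282 × 0.02150 = 0.02756.
The difference is 0.7340 − 0.7100 = 0.0240, so the interval is 0.0240 ± 0.02756 = (-0.00356, 0.05156).
The interval (-0.00356, 0.05156) contains 0, so the difference is not significant.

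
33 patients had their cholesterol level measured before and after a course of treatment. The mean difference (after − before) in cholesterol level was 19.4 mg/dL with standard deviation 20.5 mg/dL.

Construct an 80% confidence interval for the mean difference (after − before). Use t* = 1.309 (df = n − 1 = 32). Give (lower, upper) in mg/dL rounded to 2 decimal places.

(14.73, 24.07)

Paired design: SE = s_d/√n = 20.5/√33 = 3.5686.
t* = 1.309; margin of error = 1.309 × 3.5686 = 4.6713.
19.4 ± 4.6713 → (14.73, 24.07).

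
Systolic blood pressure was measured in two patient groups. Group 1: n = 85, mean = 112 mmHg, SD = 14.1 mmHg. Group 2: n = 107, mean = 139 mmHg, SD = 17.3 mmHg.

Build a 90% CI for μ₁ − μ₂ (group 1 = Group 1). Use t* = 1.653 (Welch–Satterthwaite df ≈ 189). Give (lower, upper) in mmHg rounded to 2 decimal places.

(-30.75, -23.25)

SE₁ = s₁/√n₁ = 14.1/√85 = 1.5294; SE₂ = 17.3/√107 = 1.6725.
Independent samples, unequal variances: SE_diff = √(SE₁² + SE₂²) = √(2.33906436 + 2.79725625) = 2.2663.
t* = 1.653, so margin of error = 1.653 × 2.2663 = 3.7462.
Difference in means = 112 − 139 = -27.0000.
-27.0000 ± 3.7462 → (-30.75, -23.25).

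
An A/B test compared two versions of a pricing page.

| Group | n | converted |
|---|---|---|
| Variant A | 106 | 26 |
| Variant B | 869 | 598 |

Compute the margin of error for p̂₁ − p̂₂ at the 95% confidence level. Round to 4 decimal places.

0.0875

Sample proportions: 26/106 = 0.2453, 598/869 = 0.6881.
Each SE is √(p̂(1−p̂)/n): √(0.2453·0.7547/106) = 0.04179 and √(0.6881·0.3119/869) = 0.01572.
SE(p̂₁ − p̂₂) = √(SE₁² + SE₂²) = √(0.0017464041 + 0.0002471184) = 0.04465, since the two samples are independent.
At 95% confidence z* = 1.960; margin = 1.960 × 0.04465 = 0.08751.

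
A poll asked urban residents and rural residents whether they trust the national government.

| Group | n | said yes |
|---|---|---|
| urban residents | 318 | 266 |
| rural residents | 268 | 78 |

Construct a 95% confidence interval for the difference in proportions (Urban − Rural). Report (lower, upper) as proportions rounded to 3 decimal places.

First, p̂₁ = 266/318 = 0.8365; p̂₂ = 78/268 = 0.2910.
The two standard errors are √(0.8365×0.1635/318) = 0.02074 and √(0.2910×0.7090/268) = 0.02775.
Because the samples are independent, SE_diff = √(0.02074² + 0.02775²) = 0.03464.
Using z* = 1.960 for 95%, ME = 1.960 × 0.03464 = 0.06789.
p̂₁ − p̂₂ = 0.5455; interval 0.5455 ± 0.06789 gives (0.478, 0.613).

(0.478, 0.613)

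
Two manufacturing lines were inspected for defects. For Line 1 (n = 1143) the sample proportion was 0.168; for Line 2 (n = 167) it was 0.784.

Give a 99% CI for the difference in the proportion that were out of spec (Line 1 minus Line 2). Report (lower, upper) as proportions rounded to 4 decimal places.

Each SE is √(p̂(1−p̂)/n): √(0.1680·0.8320/1143) = 0.01106 and √(0.7840·0.2160/167) = 0.03184.
SE(p̂₁ − p̂₂) = √(SE₁² + SE₂²) = √(0.0001223236 + 0.0010137856) = 0.03371, since the two samples are independent.
At 99% confidence z* = 2.576; margin = 2.576 × 0.03371 = 0.08684.
The difference is 0.1680 − 0.7840 = -0.6160, so the interval is -0.6160 ± 0.08684 = (-0.7028, -0.5292).

(-0.7028, -0.5292)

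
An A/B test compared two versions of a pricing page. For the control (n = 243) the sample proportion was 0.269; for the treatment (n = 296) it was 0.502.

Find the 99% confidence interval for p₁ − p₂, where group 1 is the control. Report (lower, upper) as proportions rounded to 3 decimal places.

(-0.338, -0.128)

The two standard errors are √(0.2690×0.7310/243) = 0.02845 and √(0.5020×0.4980/296) = 0.02906.
Because the samples are independent, SE_diff = √(0.02845² + 0.02906²) = 0.04067.
Using z* = 2.576 for 99%, ME = 2.576 × 0.04067 = 0.10477.
p̂₁ − p̂₂ = -0.2330; interval -0.2330 ± 0.10477 gives (-0.338, -0.128).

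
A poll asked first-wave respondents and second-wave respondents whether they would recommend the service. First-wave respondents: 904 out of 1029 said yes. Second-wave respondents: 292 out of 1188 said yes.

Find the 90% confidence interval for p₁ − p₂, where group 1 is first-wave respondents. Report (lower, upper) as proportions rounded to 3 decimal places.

(0.606, 0.659)

p̂₁ = 904/1029 = 0.8785 and p̂₂ = 292/1188 = 0.2458.
SE₁ = √(p̂₁(1−p̂₁)/n₁) = √(0.8785·0.1215/1029) = 0.01018; SE₂ = √(0.2458·0.7542/1188) = 0.01249.
Independent samples: SE of the difference = √(SE₁² + SE₂²) = √(0.0001036324 + 0.0001560001) = 0.01611.
z* for 90% confidence is 1.645, so the margin of error is 1.645 × 0.01611 = 0.02650.
Point estimate p̂₁ − p̂₂ = 0.8785 − 0.2458 = 0.6327.
0.6327 ± 0.02650 → (0.606, 0.659).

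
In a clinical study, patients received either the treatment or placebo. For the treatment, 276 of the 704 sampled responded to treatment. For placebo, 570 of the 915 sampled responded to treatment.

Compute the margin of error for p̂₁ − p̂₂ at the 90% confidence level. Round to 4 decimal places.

0.0401

p̂₁ = 276/704 = 0.3920 and p̂₂ = 570/915 = 0.6230.
SE₁ = √(p̂₁(1−p̂₁)/n₁) = √(0.3920·0.6080/704) = 0.01840; SE₂ = √(0.6230·0.3770/915) = 0.01602.
Independent samples: SE of the difference = √(SE₁² + SE₂²) = √(0.00033856 + 0.0002566404) = 0.02440.
z* for 90% confidence is 1.645, so the margin of error is 1.645 × 0.02440 = 0.04014.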